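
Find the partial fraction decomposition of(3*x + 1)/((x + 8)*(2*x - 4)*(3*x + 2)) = 9/(352*(3*x + 2)) - 23/(440*(x + 8)) + 7/(160*(x - 2))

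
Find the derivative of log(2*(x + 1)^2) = 2/(x + 1)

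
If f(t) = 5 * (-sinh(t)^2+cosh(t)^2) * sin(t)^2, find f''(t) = 10*cos(2*t)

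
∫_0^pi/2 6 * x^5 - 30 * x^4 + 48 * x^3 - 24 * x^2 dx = (-1 + (-1 + pi/2)^2)^3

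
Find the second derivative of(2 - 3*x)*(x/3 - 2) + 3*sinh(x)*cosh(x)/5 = 6*sinh(2*x)/5 - 2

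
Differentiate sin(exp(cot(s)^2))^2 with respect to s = -2*exp(-1 + sin(s)^(-2))*sin(2*exp(-1 + sin(s)^(-2)))*cos(s)/sin(s)^3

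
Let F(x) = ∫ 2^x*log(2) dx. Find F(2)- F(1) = 2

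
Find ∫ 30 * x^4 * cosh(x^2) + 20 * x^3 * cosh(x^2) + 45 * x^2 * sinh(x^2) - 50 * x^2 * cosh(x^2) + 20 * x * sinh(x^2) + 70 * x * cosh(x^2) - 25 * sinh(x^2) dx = 5*(3*x^3 + 2*x^2 - 5*x + 7)*sinh(x^2) + C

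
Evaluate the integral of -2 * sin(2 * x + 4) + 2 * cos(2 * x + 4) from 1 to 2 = -cos(6) + cos(8) - sin(6) + sin(8)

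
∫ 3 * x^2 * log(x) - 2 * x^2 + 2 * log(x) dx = x*(x^2 + 2)*(log(x) - 1) + C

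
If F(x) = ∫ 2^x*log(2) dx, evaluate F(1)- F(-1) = 3/2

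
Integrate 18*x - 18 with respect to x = 9*x^2 - 18*x + C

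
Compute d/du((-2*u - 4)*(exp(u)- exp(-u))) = (-2*u*exp(2*u) - 2*u - 6*exp(2*u) - 2)*exp(-u)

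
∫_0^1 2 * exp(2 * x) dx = -1 + exp(2)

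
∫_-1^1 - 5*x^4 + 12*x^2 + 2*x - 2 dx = 2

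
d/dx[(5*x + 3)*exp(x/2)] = 5*x*exp(x/2)/2 + 13*exp(x/2)/2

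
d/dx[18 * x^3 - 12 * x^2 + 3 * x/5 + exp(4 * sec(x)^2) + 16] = 54*x^2 - 24*x + 8*exp(4*sec(x)^2)*tan(x)*sec(x)^2 + 3/5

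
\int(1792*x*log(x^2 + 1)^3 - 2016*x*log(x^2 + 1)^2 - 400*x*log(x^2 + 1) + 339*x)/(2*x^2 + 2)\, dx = (448*log(x^2 + 1)^3 - 672*log(x^2 + 1)^2 - 200*log(x^2 + 1) + 339)*log(x^2 + 1)/4 + C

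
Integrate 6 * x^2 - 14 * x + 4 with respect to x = 2*x^3 - 7*x^2 + 4*x + C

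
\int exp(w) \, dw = exp(w) + C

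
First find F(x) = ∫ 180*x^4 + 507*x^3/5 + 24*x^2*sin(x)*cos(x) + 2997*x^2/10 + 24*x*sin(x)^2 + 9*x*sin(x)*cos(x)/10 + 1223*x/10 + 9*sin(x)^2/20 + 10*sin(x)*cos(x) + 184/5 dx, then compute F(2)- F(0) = 539*sin(2)^2/10 + 2675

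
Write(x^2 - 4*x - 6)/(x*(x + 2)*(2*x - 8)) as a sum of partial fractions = 1/(4*(x + 2)) - 1/(8*(x - 4)) + 3/(8*x)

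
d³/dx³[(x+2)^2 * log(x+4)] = (2*x^2 + 20*x + 56)/(x^3 + 12*x^2 + 48*x + 64)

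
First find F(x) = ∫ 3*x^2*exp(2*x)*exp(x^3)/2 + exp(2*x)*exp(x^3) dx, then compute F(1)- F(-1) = -exp(-3)/2 + exp(3)/2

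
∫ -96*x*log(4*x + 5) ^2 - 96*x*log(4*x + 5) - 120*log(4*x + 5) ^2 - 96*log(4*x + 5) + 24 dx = 3*(4*x + 5)*(-(4*x + 5)*log(4*x + 5) + 2)*log(4*x + 5) + C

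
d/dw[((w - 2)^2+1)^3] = 6*w^5 - 60*w^4 + 252*w^3 - 552*w^2 + 630*w - 300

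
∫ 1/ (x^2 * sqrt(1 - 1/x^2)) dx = asec(x) + C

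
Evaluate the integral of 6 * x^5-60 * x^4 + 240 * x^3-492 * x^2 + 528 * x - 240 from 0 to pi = -100 + (-2 + (-2 + pi)^3)^2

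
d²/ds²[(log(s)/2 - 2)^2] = (5 - log(s))/(2*s^2)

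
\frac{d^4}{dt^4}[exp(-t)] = exp(-t)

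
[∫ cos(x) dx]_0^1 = sin(1)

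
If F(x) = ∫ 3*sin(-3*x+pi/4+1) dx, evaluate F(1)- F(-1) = -cos(pi/4 + 4) + sin(pi/4 + 2)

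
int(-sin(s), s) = cos(s) + C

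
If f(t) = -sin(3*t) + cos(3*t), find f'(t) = -3*sin(3*t) - 3*cos(3*t)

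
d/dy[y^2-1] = 2*y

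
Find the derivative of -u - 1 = -1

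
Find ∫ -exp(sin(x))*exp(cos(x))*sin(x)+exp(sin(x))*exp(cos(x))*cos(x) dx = exp(sqrt(2)*sin(x + pi/4)) + C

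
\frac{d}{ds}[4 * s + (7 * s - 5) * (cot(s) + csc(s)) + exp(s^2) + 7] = 2*s*exp(s^2) - 7*s*cot(s)^2 - 7*s*cot(s)*csc(s) - 7*s + 5*cot(s)^2 + 5*cot(s)*csc(s) + 7*cot(s) + 7*csc(s) + 9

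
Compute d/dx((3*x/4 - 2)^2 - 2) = 9*x/8 - 3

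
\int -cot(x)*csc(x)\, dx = csc(x) + C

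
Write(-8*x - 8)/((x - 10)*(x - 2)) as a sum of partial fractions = 3/(x - 2) - 11/(x - 10)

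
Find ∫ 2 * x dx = x^2 + C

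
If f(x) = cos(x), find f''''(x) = cos(x)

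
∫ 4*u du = 2*u^2 + C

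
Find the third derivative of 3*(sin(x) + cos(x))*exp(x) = -12*exp(x)*sin(x)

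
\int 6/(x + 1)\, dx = 6*log(x + 1) + C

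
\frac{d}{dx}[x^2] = 2*x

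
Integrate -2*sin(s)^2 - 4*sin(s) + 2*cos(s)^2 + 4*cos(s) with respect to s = (sqrt(2)*sin(s + pi/4) + 2)^2 + C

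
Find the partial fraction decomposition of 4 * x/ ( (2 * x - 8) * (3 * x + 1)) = 2/(13*(3*x + 1)) + 8/(13*(x - 4))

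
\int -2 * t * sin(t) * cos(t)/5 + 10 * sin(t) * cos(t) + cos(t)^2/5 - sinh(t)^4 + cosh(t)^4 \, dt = (t/5 - 5)*cos(t)^2 + sinh(2*t)/2 + C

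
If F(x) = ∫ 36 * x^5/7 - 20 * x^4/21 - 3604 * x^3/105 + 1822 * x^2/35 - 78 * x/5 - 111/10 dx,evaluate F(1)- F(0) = -1987/210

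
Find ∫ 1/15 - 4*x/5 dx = -2*x^2/5 + x/15 + C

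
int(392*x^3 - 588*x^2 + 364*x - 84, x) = 98*x^4 - 196*x^3 + 182*x^2 - 84*x + C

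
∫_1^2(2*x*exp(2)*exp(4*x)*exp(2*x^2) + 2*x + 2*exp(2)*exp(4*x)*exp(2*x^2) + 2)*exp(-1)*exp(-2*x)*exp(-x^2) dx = -exp(4) - exp(-9) + exp(-4) + exp(9)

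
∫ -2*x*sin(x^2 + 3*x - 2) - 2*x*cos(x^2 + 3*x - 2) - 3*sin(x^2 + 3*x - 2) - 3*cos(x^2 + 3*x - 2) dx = sqrt(2)*cos(x^2 + 3*x - 2 + pi/4) + C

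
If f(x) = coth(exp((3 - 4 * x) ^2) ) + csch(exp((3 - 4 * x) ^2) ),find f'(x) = -8*(4*x*cosh(exp(9)*exp(-24*x)*exp(16*x^2)) + 4*x - 3*cosh(exp(9)*exp(-24*x)*exp(16*x^2)) - 3)*exp(9)*exp(-24*x)*exp(16*x^2)/sinh(exp(9)*exp(-24*x)*exp(16*x^2))^2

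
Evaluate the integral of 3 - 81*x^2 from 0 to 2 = -210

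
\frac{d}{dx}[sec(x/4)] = tan(x/4)*sec(x/4)/4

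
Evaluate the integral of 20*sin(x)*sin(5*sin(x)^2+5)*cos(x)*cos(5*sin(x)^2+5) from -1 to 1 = 0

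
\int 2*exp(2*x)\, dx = exp(2*x) + C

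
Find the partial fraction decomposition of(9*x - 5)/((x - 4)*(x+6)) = 59/(10*(x + 6)) + 31/(10*(x - 4))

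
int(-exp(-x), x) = exp(-x) + C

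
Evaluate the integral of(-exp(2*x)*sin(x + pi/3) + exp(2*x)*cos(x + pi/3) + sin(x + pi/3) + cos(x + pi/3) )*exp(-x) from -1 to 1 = (E - exp(-1))*cos(1)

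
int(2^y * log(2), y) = 2^y + C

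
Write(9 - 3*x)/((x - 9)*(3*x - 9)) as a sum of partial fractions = -1/(x - 9)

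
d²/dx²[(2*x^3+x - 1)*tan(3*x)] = 36*x^3*tan(3*x)^3 + 36*x^3*tan(3*x) + 36*x^2*tan(3*x)^2 + 36*x^2 + 18*x*tan(3*x)^3 + 30*x*tan(3*x) - 18*tan(3*x)^3 + 6*tan(3*x)^2 - 18*tan(3*x) + 6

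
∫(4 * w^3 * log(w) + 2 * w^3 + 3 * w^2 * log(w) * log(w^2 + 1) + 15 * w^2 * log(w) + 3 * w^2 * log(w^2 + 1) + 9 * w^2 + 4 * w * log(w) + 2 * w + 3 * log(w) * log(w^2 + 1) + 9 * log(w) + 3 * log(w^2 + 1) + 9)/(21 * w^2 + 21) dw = w*(2*w + 3*log(w^2 + 1) + 9)*log(w)/21 + C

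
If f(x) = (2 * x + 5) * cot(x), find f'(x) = -2*x/sin(x)^2 + 2/tan(x) - 5/sin(x)^2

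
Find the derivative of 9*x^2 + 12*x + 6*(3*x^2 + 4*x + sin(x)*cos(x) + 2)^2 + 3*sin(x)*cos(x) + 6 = 216*x^3 - 72*x^2*sin(x)^2 + 468*x^2 - 96*x*sin(x)^2 + 72*x*sin(x)*cos(x) + 402*x - 24*sin(x)^3*cos(x) - 54*sin(x)^2 + 60*sin(x)*cos(x) + 135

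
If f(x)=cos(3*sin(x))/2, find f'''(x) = 3*(9*sin(x)*cos(3*sin(x)) + 9*sin(3*sin(x))*cos(x)^2 + sin(3*sin(x)))*cos(x)/2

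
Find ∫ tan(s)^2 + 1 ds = tan(s) + C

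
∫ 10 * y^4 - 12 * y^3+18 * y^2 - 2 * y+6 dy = 2*y^5 - 3*y^4 + 6*y^3 - y^2 + 6*y + C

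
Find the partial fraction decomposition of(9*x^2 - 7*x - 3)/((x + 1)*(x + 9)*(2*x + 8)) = 789/(80*(x + 9)) - 169/(30*(x + 4)) + 13/(48*(x + 1))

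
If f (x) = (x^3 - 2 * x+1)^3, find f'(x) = 9*x^8 - 42*x^6 + 18*x^5 + 60*x^4 - 48*x^3 - 15*x^2 + 24*x - 6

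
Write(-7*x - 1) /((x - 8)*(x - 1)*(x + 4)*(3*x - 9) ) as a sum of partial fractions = -3/(140*(x + 4)) - 4/(105*(x - 1)) + 11/(105*(x - 3)) - 19/(420*(x - 8))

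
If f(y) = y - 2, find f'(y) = 1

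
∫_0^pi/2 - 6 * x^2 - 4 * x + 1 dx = -pi*(-1 + pi + pi^2/2)/2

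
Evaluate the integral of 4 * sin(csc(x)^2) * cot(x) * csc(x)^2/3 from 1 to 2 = -2*cos(csc(1)^2)/3 + 2*cos(csc(2)^2)/3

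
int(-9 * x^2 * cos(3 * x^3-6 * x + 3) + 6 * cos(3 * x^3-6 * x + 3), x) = -sin(3*x^3 - 6*x + 3) + C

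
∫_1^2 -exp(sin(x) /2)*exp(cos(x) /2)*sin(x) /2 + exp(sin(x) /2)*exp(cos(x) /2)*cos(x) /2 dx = -exp(cos(1)/2 + sin(1)/2) + exp(cos(2)/2 + sin(2)/2)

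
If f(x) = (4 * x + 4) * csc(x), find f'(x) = -4*x*cot(x)*csc(x) - 4*cot(x)*csc(x) + 4*csc(x)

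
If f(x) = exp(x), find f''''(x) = exp(x)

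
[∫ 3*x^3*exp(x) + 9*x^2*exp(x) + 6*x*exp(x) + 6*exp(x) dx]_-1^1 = 9*exp(-1) + 9*E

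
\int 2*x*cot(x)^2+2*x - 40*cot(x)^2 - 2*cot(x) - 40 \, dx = (40 - 2*x)*cot(x) + C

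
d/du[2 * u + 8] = 2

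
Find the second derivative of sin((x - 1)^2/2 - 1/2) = -x^2*sin(x*(x/2 - 1)) + 2*x*sin(x*(x/2 - 1)) + sqrt(2)*cos(x^2/2 - x + pi/4)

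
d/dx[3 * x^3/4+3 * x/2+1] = 9*x^2/4 + 3/2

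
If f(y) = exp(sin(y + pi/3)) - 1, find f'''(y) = -3*exp(sin(y + pi/3))*sin(y + pi/3)*cos(y + pi/3) + exp(sin(y + pi/3))*cos(y + pi/3)^3 - exp(sin(y + pi/3))*cos(y + pi/3)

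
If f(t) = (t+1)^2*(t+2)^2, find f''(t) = 12*t^2 + 36*t + 26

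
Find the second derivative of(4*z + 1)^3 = 384*z + 96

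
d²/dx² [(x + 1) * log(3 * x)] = (x - 1)/x^2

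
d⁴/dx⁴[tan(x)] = 24*tan(x)^5 + 40*tan(x)^3 + 16*tan(x)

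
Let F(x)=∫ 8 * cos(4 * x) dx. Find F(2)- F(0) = 2*sin(8)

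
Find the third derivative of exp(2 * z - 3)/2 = 4*exp(2*z - 3)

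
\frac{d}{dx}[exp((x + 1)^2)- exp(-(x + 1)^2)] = (2*x*exp(2*x^2 + 4*x + 2) + 2*x + 2*exp(2*x^2 + 4*x + 2) + 2)*exp(-x^2 - 2*x - 1)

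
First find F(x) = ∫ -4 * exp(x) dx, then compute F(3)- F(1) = -4*exp(3) + 4*E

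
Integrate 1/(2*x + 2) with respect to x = log(x + 1)/2 + C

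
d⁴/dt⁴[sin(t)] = sin(t)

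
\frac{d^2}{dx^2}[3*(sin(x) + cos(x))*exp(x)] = 6*sqrt(2)*exp(x)*cos(x + pi/4)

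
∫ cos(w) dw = sin(w) + C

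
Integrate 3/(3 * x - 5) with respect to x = log(5 - 3*x) + C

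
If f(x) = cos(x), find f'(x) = -sin(x)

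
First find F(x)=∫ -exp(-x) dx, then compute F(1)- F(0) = -1 + exp(-1)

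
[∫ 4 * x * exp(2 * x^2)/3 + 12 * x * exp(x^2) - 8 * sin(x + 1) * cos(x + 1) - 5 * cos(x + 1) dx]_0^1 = -19/3 - 5*sin(2) + 2*cos(4) - 2*cos(2) + exp(2)/3 + 5*sin(1) + 6*E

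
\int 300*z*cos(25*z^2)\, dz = 6*sin(25*z^2) + C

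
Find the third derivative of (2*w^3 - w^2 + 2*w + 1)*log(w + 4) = (12*w^3*log(w + 4) + 22*w^3 + 144*w^2*log(w + 4) + 214*w^2 + 576*w*log(w + 4) + 550*w + 768*log(w + 4) - 118)/(w^3 + 12*w^2 + 48*w + 64)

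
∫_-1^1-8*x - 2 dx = -4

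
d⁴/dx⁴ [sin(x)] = sin(x)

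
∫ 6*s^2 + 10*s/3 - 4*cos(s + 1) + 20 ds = 2*s^3 + 5*s^2/3 + 20*s - 4*sin(s + 1) + C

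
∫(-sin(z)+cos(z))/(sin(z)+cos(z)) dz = log(sin(z + pi/4)) + C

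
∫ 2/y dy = 2*log(y) + C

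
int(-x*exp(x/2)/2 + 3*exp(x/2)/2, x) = (5 - x)*exp(x/2) + C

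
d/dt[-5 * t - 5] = -5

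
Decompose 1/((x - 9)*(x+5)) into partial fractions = -1/(14*(x + 5)) + 1/(14*(x - 9))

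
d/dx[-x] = -1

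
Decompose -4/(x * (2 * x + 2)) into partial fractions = 2/(x + 1) - 2/x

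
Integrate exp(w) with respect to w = exp(w) + C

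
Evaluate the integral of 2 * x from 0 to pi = pi^2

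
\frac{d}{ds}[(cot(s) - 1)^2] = 2*(1 - cos(s)/sin(s))/sin(s)^2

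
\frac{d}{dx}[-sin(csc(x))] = cos(csc(x))*cot(x)*csc(x)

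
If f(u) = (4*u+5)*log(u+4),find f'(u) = (4*u*log(u + 4) + 4*u + 16*log(u + 4) + 5)/(u + 4)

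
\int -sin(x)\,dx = cos(x) + C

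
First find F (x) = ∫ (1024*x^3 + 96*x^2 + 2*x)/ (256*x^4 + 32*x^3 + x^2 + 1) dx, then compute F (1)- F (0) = log(290)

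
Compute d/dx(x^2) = 2*x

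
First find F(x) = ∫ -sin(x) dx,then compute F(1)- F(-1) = 0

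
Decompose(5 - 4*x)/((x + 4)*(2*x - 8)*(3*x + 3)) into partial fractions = 7/(48*(x + 4)) - 1/(10*(x + 1)) - 11/(240*(x - 4))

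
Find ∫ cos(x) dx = sin(x) + C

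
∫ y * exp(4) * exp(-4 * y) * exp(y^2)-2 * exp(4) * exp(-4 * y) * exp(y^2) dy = exp((y - 2)^2)/2 + C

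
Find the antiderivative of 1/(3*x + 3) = log(x + 1)/3 + C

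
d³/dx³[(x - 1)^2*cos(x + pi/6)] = x^2*sin(x + pi/6) - 2*x*sin(x + pi/6) - 6*x*cos(x + pi/6) - 5*sin(x + pi/6) + 6*cos(x + pi/6)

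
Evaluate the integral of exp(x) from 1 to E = -E + exp(E)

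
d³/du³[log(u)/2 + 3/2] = u^(-3)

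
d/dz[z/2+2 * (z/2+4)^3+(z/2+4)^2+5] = 3*z^2/4 + 25*z/2 + 105/2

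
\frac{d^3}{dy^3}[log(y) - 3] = 2/y^3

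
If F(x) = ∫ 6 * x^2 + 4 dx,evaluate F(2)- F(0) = 24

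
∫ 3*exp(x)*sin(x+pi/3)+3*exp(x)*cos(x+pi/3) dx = 3*exp(x)*sin(x + pi/3) + C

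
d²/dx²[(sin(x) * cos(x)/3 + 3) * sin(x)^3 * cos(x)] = 3*(1 - cos(2*x))^3/2 - 23*(1 - cos(2*x))^2/6 - 3*sin(2*x) + 6*sin(4*x) - 2*cos(2*x) + 2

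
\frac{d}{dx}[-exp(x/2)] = -exp(x/2)/2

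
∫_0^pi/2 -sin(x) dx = -1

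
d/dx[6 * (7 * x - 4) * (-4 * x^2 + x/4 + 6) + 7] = -504*x^2 + 213*x + 246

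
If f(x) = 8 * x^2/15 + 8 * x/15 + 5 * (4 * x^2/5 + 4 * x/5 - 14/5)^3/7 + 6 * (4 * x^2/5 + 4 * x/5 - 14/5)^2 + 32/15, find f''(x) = 384*x^4/35 + 768*x^3/35 + 2304*x^2/175 + 384*x/175 - 1936/75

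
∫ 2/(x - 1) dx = 2*log(x - 1) + C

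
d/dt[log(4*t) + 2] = 1/t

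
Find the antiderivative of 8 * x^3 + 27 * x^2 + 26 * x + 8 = 2*x^4 + 9*x^3 + 13*x^2 + 8*x + C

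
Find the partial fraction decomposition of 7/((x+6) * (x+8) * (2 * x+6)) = 7/(20*(x + 8)) - 7/(12*(x + 6)) + 7/(30*(x + 3))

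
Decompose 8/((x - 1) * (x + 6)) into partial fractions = -8/(7*(x + 6)) + 8/(7*(x - 1))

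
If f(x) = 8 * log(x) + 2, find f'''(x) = 16/x^3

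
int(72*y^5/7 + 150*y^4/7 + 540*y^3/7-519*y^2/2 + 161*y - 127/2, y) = 12*y^6/7 + 30*y^5/7 + 135*y^4/7 - 173*y^3/2 + 161*y^2/2 - 127*y/2 + C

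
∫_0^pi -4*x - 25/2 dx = (-4*pi - 1)*(pi/2 + 3) + 3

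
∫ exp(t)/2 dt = exp(t)/2 + C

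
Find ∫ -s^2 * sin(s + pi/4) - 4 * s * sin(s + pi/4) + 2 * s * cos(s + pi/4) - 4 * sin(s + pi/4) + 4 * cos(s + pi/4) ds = (s + 2)^2*cos(s + pi/4) + C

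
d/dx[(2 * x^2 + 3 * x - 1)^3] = 48*x^5 + 180*x^4 + 168*x^3 - 27*x^2 - 42*x + 9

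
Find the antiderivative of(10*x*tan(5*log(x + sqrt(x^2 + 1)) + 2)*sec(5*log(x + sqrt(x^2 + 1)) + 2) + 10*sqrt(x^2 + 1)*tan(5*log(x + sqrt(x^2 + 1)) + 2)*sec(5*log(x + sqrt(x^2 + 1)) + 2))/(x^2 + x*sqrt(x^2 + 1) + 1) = 2*sec(5*log(x + sqrt(x^2 + 1)) + 2) + C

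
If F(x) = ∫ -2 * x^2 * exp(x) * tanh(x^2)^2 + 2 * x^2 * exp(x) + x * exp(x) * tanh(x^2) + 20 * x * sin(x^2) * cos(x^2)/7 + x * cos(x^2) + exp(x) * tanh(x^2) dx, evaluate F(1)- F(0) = sin(1)/2 + 5*sin(1)^2/7 + E*tanh(1)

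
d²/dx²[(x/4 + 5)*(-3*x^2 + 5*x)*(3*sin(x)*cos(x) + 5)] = 9*x^3*sin(2*x)/2 + 165*x^2*sin(2*x)/2 - 27*x^2*cos(2*x)/2 - 627*x*sin(2*x)/4 - 165*x*cos(2*x) - 45*x/2 - 165*sin(2*x)/4 + 150*cos(2*x) - 275/2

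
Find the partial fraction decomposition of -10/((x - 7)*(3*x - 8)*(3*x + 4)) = -1/(10*(3*x + 4)) + 5/(26*(3*x - 8)) - 2/(65*(x - 7))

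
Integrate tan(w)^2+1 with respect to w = tan(w) + C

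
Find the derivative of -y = -1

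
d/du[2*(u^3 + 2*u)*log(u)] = 6*u^2*log(u) + 2*u^2 + 4*log(u) + 4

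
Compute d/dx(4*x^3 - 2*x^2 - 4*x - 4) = 12*x^2 - 4*x - 4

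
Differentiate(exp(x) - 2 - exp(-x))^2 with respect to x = (2*exp(4*x) - 4*exp(3*x) - 4*exp(x) - 2)*exp(-2*x)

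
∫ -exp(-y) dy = exp(-y) + C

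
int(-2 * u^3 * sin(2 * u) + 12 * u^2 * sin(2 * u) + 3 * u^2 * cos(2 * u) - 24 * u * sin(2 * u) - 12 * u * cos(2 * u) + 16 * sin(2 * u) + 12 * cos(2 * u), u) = (u - 2)^3*cos(2*u) + C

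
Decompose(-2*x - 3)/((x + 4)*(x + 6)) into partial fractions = -9/(2*(x + 6)) + 5/(2*(x + 4))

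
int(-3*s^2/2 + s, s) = -s^3/2 + s^2/2 + C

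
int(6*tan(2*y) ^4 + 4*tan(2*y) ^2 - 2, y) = tan(2*y)^3 - tan(2*y) + C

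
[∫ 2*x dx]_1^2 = 3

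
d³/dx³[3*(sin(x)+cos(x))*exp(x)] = -12*exp(x)*sin(x)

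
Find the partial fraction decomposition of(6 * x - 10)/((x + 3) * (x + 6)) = 46/(3*(x + 6)) - 28/(3*(x + 3))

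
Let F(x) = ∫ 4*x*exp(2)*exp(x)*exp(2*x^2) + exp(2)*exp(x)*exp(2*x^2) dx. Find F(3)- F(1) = -exp(5) + exp(23)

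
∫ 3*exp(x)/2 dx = 3*exp(x)/2 + C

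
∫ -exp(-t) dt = exp(-t) + C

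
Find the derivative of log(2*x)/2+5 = 1/(2*x)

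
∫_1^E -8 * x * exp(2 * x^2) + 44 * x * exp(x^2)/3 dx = -2*exp(2*exp(2)) - 22*E/3 + 2*exp(2) + 22*exp(exp(2))/3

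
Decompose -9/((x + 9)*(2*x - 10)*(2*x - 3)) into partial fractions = 6/(49*(2*x - 3)) - 3/(196*(x + 9)) - 9/(196*(x - 5))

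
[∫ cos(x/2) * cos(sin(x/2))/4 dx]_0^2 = sin(sin(1))/2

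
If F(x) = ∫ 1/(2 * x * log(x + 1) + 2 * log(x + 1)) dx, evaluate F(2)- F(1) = log(log(3))/2 - log(log(2))/2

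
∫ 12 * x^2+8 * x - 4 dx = 4*x^3 + 4*x^2 - 4*x + C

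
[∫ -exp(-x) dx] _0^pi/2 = -1 + exp(-pi/2)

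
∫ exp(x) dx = exp(x) + C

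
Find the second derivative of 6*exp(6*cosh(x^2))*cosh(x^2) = 12*(-16*x^2*cosh(x^2) + 18*x^2*cosh(2*x^2) + 18*x^2*cosh(3*x^2) - 6*x^2 + sinh(x^2) + 3*sinh(2*x^2))*exp(6*cosh(x^2))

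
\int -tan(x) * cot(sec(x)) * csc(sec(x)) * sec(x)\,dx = csc(sec(x)) + C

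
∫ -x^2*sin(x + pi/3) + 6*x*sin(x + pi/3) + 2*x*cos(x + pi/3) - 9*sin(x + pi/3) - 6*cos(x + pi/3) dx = (x - 3)^2*cos(x + pi/3) + C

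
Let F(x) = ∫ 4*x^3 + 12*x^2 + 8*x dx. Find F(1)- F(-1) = 8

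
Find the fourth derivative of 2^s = 2^s*log(2)^4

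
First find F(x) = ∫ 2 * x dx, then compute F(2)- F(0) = 4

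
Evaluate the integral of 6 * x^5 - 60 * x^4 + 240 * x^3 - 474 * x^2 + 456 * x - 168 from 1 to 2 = 1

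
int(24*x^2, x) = 8*x^3 + C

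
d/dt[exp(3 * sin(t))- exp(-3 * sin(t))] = 3*(exp(3*sin(t)) + exp(-3*sin(t)))*cos(t)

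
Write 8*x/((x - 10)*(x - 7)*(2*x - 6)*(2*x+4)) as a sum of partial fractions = 1/(135*(x + 2)) + 3/(70*(x - 3)) - 7/(54*(x - 7)) + 5/(63*(x - 10))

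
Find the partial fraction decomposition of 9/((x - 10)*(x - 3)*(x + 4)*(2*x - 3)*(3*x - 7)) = 729/(4370*(3*x - 7)) - 48/(935*(2*x - 3)) + 9/(20482*(x + 4)) - 3/(98*(x - 3)) + 9/(38318*(x - 10))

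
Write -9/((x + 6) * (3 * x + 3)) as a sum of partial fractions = 3/(5*(x + 6)) - 3/(5*(x + 1))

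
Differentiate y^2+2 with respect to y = 2*y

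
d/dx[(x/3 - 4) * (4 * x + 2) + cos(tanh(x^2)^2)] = -4*x*sin(tanh(x^2)^2)*sinh(x^2)/cosh(x^2)^3 + 8*x/3 - 46/3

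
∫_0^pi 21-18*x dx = -(4 - 3*pi)^2 - 3*pi + 16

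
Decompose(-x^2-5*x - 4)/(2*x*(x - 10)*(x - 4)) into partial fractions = 5/(6*(x - 4)) - 77/(60*(x - 10)) - 1/(20*x)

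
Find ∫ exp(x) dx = exp(x) + C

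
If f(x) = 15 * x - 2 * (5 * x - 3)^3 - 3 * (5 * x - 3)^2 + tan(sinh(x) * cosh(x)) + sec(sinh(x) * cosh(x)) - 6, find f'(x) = -750*x^2 + 750*x + 2*sin(sinh(x)*cosh(x))*sinh(x)^2/cos(sinh(x)*cosh(x))^2 + sin(sinh(x)*cosh(x))/cos(sinh(x)*cosh(x))^2 - 165 + 2*sinh(x)^2/cos(sinh(x)*cosh(x))^2 + cos(sinh(x)*cosh(x))^(-2)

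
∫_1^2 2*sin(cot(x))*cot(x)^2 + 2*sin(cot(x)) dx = -2*cos(cot(1)) + 2*cos(cot(2))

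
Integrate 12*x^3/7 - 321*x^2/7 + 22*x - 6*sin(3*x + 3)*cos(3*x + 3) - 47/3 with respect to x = (3*x - 2)*(3*x^3 - 105*x^2 + 7*x - 105)/21 + cos(3*x + 3)^2 + C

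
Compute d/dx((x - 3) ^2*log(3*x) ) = (2*x^2*log(x) + x^2 + 2*x^2*log(3) - 6*x*log(x) - 6*x*log(3) - 6*x + 9)/x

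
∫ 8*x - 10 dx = 4*x^2 - 10*x + C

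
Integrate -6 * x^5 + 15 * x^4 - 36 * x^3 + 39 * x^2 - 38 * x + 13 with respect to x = -x^6 + 3*x^5 - 9*x^4 + 13*x^3 - 19*x^2 + 13*x + C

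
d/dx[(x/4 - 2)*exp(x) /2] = x*exp(x)/8 - 7*exp(x)/8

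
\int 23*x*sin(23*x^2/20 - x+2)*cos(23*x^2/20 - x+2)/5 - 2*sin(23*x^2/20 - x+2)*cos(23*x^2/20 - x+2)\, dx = sin(23*x^2/20 - x + 2)^2 + C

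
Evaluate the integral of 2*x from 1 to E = -1 + exp(2)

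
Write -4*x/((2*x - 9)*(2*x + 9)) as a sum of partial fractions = -1/(2*x + 9) - 1/(2*x - 9)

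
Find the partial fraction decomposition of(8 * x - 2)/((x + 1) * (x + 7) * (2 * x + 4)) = -29/(30*(x + 7)) + 9/(5*(x + 2)) - 5/(6*(x + 1))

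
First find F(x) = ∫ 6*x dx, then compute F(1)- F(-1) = 0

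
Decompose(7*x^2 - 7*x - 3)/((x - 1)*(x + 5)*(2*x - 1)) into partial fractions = 19/(11*(2*x - 1)) + 69/(22*(x + 5)) - 1/(2*(x - 1))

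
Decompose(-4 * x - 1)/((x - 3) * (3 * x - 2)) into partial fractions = 11/(7*(3*x - 2)) - 13/(7*(x - 3))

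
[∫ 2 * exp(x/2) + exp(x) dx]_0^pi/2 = -9 + (2 + exp(pi/4))^2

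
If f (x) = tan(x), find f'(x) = cos(x)^(-2)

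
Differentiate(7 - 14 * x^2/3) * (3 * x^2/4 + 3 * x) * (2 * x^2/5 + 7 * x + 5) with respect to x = -42*x^5/5 - 301*x^4/2 - 2268*x^3/5 - 1491*x^2/20 + 693*x/2 + 105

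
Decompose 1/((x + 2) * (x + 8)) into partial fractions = -1/(6*(x + 8)) + 1/(6*(x + 2))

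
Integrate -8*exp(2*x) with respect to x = -4*exp(2*x) + C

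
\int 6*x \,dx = 3*x^2 + C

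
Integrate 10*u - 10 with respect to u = 5*u^2 - 10*u + C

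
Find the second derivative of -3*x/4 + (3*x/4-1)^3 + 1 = 81*x/32 - 27/8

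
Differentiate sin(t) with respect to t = cos(t)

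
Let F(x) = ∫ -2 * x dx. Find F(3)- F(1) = -8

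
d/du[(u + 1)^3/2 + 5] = 3*u^2/2 + 3*u + 3/2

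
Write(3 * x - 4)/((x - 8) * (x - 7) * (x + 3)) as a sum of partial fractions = -13/(110*(x + 3)) - 17/(10*(x - 7)) + 20/(11*(x - 8))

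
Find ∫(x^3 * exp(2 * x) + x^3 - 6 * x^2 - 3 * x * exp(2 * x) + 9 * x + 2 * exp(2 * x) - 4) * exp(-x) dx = 2*(x - 1)^3*sinh(x) + C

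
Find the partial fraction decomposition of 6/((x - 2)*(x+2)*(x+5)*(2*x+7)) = 16/(33*(2*x + 7)) - 2/(21*(x + 5)) - 1/(6*(x + 2)) + 3/(154*(x - 2))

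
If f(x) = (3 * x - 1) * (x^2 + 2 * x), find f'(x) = 9*x^2 + 10*x - 2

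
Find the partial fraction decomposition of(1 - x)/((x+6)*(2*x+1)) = 3/(11*(2*x + 1)) - 7/(11*(x + 6))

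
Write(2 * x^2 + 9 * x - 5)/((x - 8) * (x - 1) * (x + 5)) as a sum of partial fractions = -1/(7*(x - 1)) + 15/(7*(x - 8))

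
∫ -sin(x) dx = cos(x) + C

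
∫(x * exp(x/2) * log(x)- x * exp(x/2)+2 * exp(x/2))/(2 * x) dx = (log(x) - 1)*exp(x/2) + C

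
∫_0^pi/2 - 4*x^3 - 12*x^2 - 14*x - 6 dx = -(-pi - pi^2/4 - 1)^2 - pi - pi^2/4 + 1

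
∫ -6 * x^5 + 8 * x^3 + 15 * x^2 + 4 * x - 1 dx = -x^6 + 2*x^4 + 5*x^3 + 2*x^2 - x + C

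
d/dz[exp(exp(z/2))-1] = exp(z/2 + exp(z/2))/2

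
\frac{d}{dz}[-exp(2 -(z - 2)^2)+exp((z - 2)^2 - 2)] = (2*z*exp(2*z^2 - 8*z + 4) + 2*z - 4*exp(2*z^2 - 8*z + 4) - 4)*exp(-z^2 + 4*z - 2)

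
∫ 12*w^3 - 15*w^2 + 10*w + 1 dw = 3*w^4 - 5*w^3 + 5*w^2 + w + C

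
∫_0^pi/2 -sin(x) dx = -1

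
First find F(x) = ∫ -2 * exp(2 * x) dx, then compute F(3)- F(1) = -(-1 + exp(3))^2 - 2*exp(3) + (-1 + E)^2 + 2*E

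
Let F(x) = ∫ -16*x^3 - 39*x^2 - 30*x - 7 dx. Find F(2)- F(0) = -242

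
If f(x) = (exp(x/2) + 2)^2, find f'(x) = 2*exp(x/2) + exp(x)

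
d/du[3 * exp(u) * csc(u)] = 3*(1 - cos(u)/sin(u))*exp(u)/sin(u)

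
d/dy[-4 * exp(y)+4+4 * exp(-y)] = (-4*exp(2*y) - 4)*exp(-y)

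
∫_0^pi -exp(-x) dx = -1 + exp(-pi)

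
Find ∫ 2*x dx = x^2 + C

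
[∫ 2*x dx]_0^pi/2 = pi^2/4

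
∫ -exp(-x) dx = exp(-x) + C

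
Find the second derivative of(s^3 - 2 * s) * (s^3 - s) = 30*s^4 - 36*s^2 + 4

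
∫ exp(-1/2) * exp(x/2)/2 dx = exp(x/2 - 1/2) + C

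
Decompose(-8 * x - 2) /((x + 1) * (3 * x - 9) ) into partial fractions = -1/(2*(x + 1)) - 13/(6*(x - 3))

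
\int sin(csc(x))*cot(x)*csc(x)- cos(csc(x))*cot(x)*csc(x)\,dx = sqrt(2)*sin(pi/4 + 1/sin(x)) + C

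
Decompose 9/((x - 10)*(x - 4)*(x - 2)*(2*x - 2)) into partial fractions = -1/(6*(x - 1)) + 9/(32*(x - 2)) - 1/(8*(x - 4)) + 1/(96*(x - 10))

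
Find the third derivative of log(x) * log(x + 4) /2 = (x^3*log(x) + x^3*log(x + 4) - 3*x^3 + 12*x^2*log(x + 4) - 18*x^2 + 48*x*log(x + 4) - 24*x + 64*log(x + 4))/(x^6 + 12*x^5 + 48*x^4 + 64*x^3)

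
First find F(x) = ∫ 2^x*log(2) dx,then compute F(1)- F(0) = 1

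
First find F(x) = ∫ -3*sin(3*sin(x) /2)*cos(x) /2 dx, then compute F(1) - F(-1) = 0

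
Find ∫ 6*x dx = 3*x^2 + C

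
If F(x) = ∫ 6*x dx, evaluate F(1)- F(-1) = 0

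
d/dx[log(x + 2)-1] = 1/(x + 2)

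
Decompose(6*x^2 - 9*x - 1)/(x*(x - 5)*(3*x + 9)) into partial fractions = 10/(9*(x + 3)) + 13/(15*(x - 5)) + 1/(45*x)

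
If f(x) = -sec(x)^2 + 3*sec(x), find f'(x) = (3 - 2/cos(x))*sin(x)/cos(x)^2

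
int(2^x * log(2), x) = 2^x + C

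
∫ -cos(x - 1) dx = -sin(x - 1) + C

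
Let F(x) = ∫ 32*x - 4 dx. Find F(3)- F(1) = 120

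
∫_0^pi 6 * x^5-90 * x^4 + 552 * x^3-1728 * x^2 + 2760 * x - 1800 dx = -1000 + ((-3 + pi)^2 + 1)^3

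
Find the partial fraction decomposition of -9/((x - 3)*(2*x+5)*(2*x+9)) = -3/(10*(2*x + 9)) + 9/(22*(2*x + 5)) - 3/(55*(x - 3))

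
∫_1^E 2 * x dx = -1 + exp(2)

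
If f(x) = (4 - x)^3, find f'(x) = -3*x^2 + 24*x - 48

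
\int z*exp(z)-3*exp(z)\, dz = (z - 4)*exp(z) + C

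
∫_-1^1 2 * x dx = 0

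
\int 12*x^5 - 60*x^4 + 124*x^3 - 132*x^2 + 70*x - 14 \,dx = 2*x^6 - 12*x^5 + 31*x^4 - 44*x^3 + 35*x^2 - 14*x + C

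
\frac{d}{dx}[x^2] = 2*x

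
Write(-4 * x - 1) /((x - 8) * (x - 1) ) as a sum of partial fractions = 5/(7*(x - 1)) - 33/(7*(x - 8))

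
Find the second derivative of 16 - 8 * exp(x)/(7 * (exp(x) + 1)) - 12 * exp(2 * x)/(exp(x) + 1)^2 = (176*exp(3*x) - 336*exp(2*x) - 8*exp(x))/(7*exp(4*x) + 28*exp(3*x) + 42*exp(2*x) + 28*exp(x) + 7)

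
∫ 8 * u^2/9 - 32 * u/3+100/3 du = 8*u^3/27 - 16*u^2/3 + 100*u/3 + C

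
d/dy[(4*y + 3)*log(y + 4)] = (4*y*log(y + 4) + 4*y + 16*log(y + 4) + 3)/(y + 4)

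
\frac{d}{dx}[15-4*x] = -4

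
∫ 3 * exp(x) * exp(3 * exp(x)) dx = exp(3*exp(x)) + C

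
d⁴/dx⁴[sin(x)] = sin(x)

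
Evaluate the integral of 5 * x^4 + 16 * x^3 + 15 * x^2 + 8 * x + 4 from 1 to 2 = 142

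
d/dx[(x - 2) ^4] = 4*x^3 - 24*x^2 + 48*x - 32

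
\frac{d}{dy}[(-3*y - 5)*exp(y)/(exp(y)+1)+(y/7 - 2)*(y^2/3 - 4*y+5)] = (3*y^2*exp(2*y) + 6*y^2*exp(y) + 3*y^2 - 52*y*exp(2*y) - 167*y*exp(y) - 52*y + 120*exp(2*y) + 198*exp(y) + 183)/(21*exp(2*y) + 42*exp(y) + 21)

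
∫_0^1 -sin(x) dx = -1 + cos(1)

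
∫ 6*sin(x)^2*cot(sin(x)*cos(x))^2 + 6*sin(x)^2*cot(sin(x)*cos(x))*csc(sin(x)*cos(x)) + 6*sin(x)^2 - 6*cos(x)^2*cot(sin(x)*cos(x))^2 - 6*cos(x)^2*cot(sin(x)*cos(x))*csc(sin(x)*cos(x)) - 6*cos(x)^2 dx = 6*cot(sin(2*x)/2) + 6*csc(sin(2*x)/2) + C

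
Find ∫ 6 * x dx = 3*x^2 + C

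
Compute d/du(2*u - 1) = 2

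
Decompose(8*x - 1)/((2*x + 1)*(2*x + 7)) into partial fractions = 29/(6*(2*x + 7)) - 5/(6*(2*x + 1))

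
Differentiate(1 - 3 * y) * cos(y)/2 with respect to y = 3*y*sin(y)/2 - sin(y)/2 - 3*cos(y)/2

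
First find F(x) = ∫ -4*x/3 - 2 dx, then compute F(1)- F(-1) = -4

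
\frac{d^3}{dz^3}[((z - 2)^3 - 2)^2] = 120*z^3 - 720*z^2 + 1440*z - 984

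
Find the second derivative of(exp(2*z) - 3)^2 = 16*exp(4*z) - 24*exp(2*z)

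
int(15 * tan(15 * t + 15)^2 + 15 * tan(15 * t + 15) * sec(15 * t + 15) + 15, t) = tan(15*t + 15) + sec(15*t + 15) + C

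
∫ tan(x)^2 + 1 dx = tan(x) + C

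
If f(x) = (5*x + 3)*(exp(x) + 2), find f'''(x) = 5*x*exp(x) + 18*exp(x)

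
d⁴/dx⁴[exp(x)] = exp(x)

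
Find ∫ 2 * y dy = y^2 + C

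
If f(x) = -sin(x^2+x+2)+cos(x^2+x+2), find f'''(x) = 8*x^3*sin(x^2 + x + 2) + 8*x^3*cos(x^2 + x + 2) + 12*x^2*sin(x^2 + x + 2) + 12*x^2*cos(x^2 + x + 2) + 18*x*sin(x^2 + x + 2) - 6*x*cos(x^2 + x + 2) + 7*sin(x^2 + x + 2) - 5*cos(x^2 + x + 2)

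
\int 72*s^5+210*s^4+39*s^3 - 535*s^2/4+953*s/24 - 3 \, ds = 12*s^6 + 42*s^5 + 39*s^4/4 - 535*s^3/12 + 953*s^2/48 - 3*s + C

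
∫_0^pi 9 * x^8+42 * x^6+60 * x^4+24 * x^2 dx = (2*pi + pi^3)^3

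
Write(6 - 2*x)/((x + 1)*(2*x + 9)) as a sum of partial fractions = -30/(7*(2*x + 9)) + 8/(7*(x + 1))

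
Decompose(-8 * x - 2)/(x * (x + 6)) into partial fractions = -23/(3*(x + 6)) - 1/(3*x)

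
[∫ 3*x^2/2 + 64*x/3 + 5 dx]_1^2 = 81/2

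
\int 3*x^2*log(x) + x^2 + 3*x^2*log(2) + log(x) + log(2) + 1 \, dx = x*(x^2 + 1)*log(2*x) + C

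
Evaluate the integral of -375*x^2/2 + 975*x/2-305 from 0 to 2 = -135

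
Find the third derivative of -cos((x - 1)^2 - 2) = 8*x^3*sin(-x^2 + 2*x + 1) - 24*x^2*sin(-x^2 + 2*x + 1) + 24*x*sin(-x^2 + 2*x + 1) + 12*x*cos(-x^2 + 2*x + 1) - 8*sin(-x^2 + 2*x + 1) - 12*cos(-x^2 + 2*x + 1)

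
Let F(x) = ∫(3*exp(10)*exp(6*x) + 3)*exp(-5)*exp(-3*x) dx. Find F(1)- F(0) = -exp(5) - exp(-8) + exp(-5) + exp(8)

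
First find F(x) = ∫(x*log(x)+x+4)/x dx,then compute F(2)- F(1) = 6*log(2)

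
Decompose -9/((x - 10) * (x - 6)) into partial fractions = 9/(4*(x - 6)) - 9/(4*(x - 10))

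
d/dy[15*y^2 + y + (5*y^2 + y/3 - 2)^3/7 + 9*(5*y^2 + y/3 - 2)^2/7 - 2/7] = 750*y^5/7 + 125*y^4/7 + 920*y^3/21 + 271*y^2/63 - 88*y/21 - 1/7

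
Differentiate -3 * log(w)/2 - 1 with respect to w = -3/(2*w)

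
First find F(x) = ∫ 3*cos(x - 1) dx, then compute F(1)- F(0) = 3*sin(1)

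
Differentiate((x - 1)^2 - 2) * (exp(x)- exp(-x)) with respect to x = (x^2*exp(2*x) + x^2 - 4*x - 3*exp(2*x) + 1)*exp(-x)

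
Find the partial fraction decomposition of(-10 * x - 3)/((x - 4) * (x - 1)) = 13/(3*(x - 1)) - 43/(3*(x - 4))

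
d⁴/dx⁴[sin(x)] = sin(x)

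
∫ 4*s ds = 2*s^2 + C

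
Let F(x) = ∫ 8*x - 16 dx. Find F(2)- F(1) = -4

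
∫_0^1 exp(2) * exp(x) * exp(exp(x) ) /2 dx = -exp(3)/2 + exp(2 + E)/2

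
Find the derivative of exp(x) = exp(x)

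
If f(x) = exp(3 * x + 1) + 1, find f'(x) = 3*exp(3*x + 1)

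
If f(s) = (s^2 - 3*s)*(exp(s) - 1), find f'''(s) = s^2*exp(s) + 3*s*exp(s) - 3*exp(s)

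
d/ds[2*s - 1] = 2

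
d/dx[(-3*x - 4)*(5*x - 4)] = -30*x - 8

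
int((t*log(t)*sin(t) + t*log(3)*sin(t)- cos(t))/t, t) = -log(3*t)*cos(t) + C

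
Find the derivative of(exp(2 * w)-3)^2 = 4*exp(4*w) - 12*exp(2*w)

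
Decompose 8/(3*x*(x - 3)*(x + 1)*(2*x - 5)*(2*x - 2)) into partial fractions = -64/(315*(2*x - 5)) + 1/(42*(x + 1)) + 1/(9*(x - 1)) + 1/(18*(x - 3)) - 4/(45*x)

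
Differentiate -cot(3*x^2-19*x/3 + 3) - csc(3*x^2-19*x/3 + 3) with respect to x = (6*x*cos(3*x^2 - 19*x/3 + 3) + 6*x - 19*cos(3*x^2 - 19*x/3 + 3)/3 - 19/3)/sin(3*x^2 - 19*x/3 + 3)^2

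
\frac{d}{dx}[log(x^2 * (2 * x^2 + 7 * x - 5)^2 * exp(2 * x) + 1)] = (8*x^6*exp(2*x) + 80*x^5*exp(2*x) + 198*x^4*exp(2*x) - 24*x^3*exp(2*x) - 160*x^2*exp(2*x) + 50*x*exp(2*x))/(4*x^6*exp(2*x) + 28*x^5*exp(2*x) + 29*x^4*exp(2*x) - 70*x^3*exp(2*x) + 25*x^2*exp(2*x) + 1)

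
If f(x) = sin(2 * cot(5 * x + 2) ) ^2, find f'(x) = -10*sin(4/tan(5*x + 2)) - 10*sin(4/tan(5*x + 2))/tan(5*x + 2)^2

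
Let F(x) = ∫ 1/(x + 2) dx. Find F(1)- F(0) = -log(2) + log(3)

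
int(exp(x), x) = exp(x) + C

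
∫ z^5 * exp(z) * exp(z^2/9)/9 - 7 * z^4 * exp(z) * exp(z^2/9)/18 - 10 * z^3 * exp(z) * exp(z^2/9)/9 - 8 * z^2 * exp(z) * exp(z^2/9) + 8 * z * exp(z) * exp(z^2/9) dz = z^2*(z^2 - 8*z + 8)*exp(z*(z + 9)/9)/2 + C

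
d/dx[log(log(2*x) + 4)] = 1/(x*log(x) + x*log(2) + 4*x)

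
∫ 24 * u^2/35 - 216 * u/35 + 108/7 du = 8*u^3/35 - 108*u^2/35 + 108*u/7 + C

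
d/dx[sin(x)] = cos(x)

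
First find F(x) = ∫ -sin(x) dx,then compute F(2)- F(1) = -cos(1) + cos(2)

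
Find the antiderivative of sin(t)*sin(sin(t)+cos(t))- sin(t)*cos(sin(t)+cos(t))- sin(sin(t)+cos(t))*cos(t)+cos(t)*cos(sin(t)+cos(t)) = sqrt(2)*sin(sqrt(2)*sin(t + pi/4) + pi/4) + C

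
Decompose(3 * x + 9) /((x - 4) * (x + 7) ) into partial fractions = 12/(11*(x + 7)) + 21/(11*(x - 4))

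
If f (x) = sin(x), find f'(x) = cos(x)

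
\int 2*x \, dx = x^2 + C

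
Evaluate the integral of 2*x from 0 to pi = pi^2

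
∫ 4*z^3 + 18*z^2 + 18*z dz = z^4 + 6*z^3 + 9*z^2 + C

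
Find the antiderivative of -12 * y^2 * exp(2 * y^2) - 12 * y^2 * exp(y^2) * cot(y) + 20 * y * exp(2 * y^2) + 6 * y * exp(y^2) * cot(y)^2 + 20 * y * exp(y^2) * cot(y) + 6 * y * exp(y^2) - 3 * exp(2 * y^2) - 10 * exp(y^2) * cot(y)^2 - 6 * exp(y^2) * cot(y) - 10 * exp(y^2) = -(3*y - 5)*(exp(y^2) + 2*cot(y))*exp(y^2) + C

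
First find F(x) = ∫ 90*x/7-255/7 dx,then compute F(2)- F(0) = -330/7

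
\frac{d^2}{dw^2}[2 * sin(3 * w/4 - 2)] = -9*sin(3*w/4 - 2)/8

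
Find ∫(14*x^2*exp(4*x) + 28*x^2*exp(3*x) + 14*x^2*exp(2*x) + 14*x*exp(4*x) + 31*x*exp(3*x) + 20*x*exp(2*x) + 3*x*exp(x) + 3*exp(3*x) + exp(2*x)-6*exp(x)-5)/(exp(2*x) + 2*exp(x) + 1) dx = ((exp(x) + 1)*(7*x^2*exp(2*x) + 3*x*exp(x) - 5*x + 6) + exp(x))/(exp(x) + 1) + C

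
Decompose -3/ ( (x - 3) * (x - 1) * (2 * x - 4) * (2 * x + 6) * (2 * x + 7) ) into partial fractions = -4/(429*(2*x + 7)) + 1/(160*(x + 3)) - 1/(96*(x - 1)) + 3/(220*(x - 2)) - 1/(208*(x - 3))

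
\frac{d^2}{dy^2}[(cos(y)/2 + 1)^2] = sin(y)^2 - cos(y) - 1/2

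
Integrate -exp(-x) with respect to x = exp(-x) + C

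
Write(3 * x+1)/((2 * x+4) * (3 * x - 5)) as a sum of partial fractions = 9/(11*(3*x - 5)) + 5/(22*(x + 2))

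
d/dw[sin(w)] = cos(w)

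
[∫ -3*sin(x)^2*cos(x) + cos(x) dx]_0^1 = sin(1)*cos(1)^2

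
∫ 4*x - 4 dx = 2*x^2 - 4*x + C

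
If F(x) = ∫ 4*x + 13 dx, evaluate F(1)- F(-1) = 26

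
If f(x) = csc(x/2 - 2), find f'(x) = -cot(x/2 - 2)*csc(x/2 - 2)/2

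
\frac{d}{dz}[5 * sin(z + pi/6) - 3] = 5*cos(z + pi/6)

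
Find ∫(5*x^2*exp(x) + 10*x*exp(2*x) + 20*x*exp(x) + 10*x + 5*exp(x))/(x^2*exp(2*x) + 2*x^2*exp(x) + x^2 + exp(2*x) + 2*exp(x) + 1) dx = 5*((exp(x) + 1)*log(x^2 + 1) + exp(x))/(exp(x) + 1) + C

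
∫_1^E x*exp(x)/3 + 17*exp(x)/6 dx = -17*E/6 + (2*E/3 + 5)*exp(E)/2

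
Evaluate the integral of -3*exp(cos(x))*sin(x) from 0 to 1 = -3*E + 3*exp(cos(1))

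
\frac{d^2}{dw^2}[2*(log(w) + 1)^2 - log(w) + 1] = (1 - 4*log(w))/w^2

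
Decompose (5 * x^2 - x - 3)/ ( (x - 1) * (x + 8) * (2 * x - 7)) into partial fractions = 219/(115*(2*x - 7)) + 325/(207*(x + 8)) - 1/(45*(x - 1))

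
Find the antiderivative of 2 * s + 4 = s^2 + 4*s + C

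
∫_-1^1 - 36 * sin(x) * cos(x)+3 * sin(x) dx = 0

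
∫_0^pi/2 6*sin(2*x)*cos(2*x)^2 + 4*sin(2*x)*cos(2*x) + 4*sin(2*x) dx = 6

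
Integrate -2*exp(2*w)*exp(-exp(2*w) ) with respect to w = exp(-exp(2*w)) + C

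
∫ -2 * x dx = -x^2 + C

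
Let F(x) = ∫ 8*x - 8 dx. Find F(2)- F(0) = 0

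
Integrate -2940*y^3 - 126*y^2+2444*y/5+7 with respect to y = -735*y^4 - 42*y^3 + 1222*y^2/5 + 7*y + C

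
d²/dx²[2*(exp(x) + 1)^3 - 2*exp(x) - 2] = 18*exp(3*x) + 24*exp(2*x) + 4*exp(x)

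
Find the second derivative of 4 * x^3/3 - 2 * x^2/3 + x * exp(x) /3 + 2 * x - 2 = x*exp(x)/3 + 8*x + 2*exp(x)/3 - 4/3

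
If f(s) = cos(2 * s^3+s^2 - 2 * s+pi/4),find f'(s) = -6*s^2*sin(2*s^3 + s^2 - 2*s + pi/4) - 2*s*sin(2*s^3 + s^2 - 2*s + pi/4) + 2*sin(2*s^3 + s^2 - 2*s + pi/4)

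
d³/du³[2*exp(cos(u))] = (sin(u)/2 + 3*sin(2*u) + sin(3*u)/2)*exp(cos(u))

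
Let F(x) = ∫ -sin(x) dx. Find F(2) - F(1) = -cos(1) + cos(2)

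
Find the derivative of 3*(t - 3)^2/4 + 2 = 3*t/2 - 9/2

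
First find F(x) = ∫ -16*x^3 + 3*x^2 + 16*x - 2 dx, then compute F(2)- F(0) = -28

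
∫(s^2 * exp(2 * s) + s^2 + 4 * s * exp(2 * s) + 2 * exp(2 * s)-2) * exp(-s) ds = 2*s*(s + 2)*sinh(s) + C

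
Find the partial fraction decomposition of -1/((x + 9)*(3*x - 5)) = -3/(32*(3*x - 5)) + 1/(32*(x + 9))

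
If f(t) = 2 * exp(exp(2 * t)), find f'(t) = 4*exp(2*t + exp(2*t))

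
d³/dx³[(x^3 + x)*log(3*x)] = (6*x^2*log(x) + 6*x^2*log(3) + 11*x^2 - 1)/x^2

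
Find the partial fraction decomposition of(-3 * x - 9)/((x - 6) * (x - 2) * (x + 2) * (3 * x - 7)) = 432/(143*(3*x - 7)) + 3/(416*(x + 2)) - 15/(16*(x - 2)) - 27/(352*(x - 6))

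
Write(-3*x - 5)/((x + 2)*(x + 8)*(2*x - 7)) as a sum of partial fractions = -62/(253*(2*x - 7)) + 19/(138*(x + 8)) - 1/(66*(x + 2))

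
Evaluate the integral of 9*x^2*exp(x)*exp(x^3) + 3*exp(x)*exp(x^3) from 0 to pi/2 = -3 + 3*exp(pi/2 + pi^3/8)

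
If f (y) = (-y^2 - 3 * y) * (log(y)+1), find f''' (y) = (3 - 2*y)/y^2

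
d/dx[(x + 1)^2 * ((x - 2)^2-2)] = 4*x^3 - 6*x^2 - 10*x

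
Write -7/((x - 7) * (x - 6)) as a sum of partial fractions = 7/(x - 6) - 7/(x - 7)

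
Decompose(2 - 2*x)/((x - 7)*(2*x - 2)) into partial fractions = -1/(x - 7)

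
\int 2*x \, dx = x^2 + C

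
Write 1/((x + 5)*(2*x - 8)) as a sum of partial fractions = -1/(18*(x + 5)) + 1/(18*(x - 4))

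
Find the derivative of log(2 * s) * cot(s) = (-s*log(s)/sin(s)^2 - s*log(2)/sin(s)^2 + 1/tan(s))/s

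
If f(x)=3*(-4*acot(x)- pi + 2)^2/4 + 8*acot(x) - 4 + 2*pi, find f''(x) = (48*x*acot(x) - 8*x + 12*pi*x + 24)/(x^4 + 2*x^2 + 1)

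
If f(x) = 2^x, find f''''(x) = 2^x*log(2)^4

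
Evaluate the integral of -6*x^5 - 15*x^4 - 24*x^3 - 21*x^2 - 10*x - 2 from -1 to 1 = -24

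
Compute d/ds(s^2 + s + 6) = 2*s + 1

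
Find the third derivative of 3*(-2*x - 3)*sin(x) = 6*x*cos(x) + 18*sin(x) + 9*cos(x)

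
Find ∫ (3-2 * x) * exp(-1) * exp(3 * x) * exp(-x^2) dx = exp(-x^2 + 3*x - 1) + C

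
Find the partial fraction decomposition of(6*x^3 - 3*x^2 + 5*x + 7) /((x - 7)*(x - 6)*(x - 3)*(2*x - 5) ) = -12/(2*x - 5) + 157/(12*(x - 3)) - 175/(3*(x - 6)) + 217/(4*(x - 7))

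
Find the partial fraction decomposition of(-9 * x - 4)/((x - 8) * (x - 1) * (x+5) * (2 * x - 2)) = -41/(936*(x + 5)) + 365/(3528*(x - 1)) + 13/(84*(x - 1)^2) - 38/(637*(x - 8))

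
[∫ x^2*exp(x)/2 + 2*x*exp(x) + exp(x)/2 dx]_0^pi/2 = 1/2 + (-2 + (1 + pi/2)^2)*exp(pi/2)/2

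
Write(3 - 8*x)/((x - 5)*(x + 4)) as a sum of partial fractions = -35/(9*(x + 4)) - 37/(9*(x - 5))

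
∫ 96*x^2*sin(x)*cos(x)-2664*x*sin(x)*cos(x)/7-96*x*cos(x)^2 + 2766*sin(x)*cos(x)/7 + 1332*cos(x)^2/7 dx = (-48*x^2 + 1332*x/7 - 1383/7)*cos(x)^2 + C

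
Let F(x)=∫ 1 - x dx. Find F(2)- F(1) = -1/2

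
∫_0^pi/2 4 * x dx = pi^2/2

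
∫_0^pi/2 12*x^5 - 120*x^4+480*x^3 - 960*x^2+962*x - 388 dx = -132 + 2*(-2 + pi/2)^6 + (-2 + pi/2)^2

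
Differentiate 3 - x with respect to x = -1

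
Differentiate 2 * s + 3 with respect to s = 2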